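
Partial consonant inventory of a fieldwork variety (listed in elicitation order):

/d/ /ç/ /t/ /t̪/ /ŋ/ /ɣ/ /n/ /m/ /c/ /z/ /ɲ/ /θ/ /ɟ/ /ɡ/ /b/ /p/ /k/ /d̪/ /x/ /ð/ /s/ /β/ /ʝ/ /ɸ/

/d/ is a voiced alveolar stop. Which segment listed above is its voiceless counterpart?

The voiceless counterpart is a voiceless alveolar stop — in this inventory, /t/.

/t/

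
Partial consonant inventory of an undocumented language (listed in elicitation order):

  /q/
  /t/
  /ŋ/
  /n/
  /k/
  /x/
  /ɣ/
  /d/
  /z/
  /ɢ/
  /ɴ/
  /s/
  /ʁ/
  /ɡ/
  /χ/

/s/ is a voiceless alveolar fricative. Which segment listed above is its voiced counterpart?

The voiced counterpart is a voiced alveolar fricative — in this inventory, /z/.

/z/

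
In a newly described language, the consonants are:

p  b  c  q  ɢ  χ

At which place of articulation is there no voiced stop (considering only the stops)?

place of articulation  voiceless  voiced  
bilabial          p         b       
palatal           c         —       
uvular            q         ɢ       
Every place of articulation has a voiced member except palatal, where /ɟ/ would be expected.

palatal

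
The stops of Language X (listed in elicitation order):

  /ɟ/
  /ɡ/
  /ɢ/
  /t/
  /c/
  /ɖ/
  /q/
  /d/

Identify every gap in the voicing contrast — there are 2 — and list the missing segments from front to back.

place of articulation  voiceless  voiced  
alveolar          t         d       
retroflex         —         ɖ       
palatal           c         ɟ       
velar             —         ɡ       
uvular            q         ɢ       
Gaps, from front to back: retroflex lacks voiceless (/ʈ/); velar lacks voiceless (/k/).

/ʈ/, /k/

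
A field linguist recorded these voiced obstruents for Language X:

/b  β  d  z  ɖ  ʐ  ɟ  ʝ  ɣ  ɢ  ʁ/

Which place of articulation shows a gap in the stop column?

bilabial: stop /b/, fricative /β/.
alveolar: stop /d/, fricative /z/.
retroflex: stop /ɖ/, fricative /ʐ/.
palatal: stop /ɟ/, fricative /ʝ/.
velar: stop —, fricative /ɣ/.
uvular: stop /ɢ/, fricative /ʁ/.
Every place of articulation has a stop member except velar, where /ɡ/ would be expected.

velar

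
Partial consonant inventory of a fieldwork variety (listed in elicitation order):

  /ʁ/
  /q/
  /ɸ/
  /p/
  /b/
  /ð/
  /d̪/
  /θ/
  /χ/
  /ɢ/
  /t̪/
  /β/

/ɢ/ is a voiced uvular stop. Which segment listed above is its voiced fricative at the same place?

The voiced fricative at the same place is a voiced uvular fricative — in this inventory, /ʁ/.

/ʁ/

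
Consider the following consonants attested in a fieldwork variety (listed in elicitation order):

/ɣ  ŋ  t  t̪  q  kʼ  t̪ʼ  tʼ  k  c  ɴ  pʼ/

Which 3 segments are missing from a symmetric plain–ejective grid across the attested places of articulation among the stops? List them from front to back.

place of articulation  plain     ejective
bilabial          —         pʼ      
dental            t̪        t̪ʼ     
alveolar          t         tʼ      
palatal           c         —       
velar             k         kʼ      
uvular            q         —       
Gaps, from front to back: bilabial lacks plain (/p/); palatal lacks ejective (/cʼ/); uvular lacks ejective (/qʼ/).

/p/, /cʼ/, /qʼ/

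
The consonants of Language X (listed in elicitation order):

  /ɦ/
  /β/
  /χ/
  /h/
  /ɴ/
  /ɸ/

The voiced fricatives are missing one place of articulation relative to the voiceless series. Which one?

bilabial: voiceless /ɸ/, voiced /β/.
uvular: voiceless /χ/, voiced —.
glottal: voiceless /h/, voiced /ɦ/.
Every place of articulation has a voiced member except uvular, where /ʁ/ would be expected.

uvular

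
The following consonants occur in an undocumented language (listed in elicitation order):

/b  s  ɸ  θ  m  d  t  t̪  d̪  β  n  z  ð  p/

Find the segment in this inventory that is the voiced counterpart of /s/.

/s/ is a voiceless alveolar fricative.
The voiced counterpart is a voiced alveolar fricative — in this inventory, /z/.

/z/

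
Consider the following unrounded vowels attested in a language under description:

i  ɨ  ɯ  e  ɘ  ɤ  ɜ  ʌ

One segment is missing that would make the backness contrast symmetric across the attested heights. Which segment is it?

Front: /i/ (high), /e/ (high-mid).
Central: /ɨ/ (high), /ɘ/ (high-mid), /ɜ/ (low-mid).
Back: /ɯ/ (high), /ɤ/ (high-mid), /ʌ/ (low-mid).
The low-mid row has no front member, so the gap is the low-mid front unrounded vowel /ɛ/.

/ɛ/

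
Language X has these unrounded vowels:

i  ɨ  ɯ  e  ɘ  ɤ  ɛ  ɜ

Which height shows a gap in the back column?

low-mid

high: front /i/, central /ɨ/, back /ɯ/.
high-mid: front /e/, central /ɘ/, back /ɤ/.
low-mid: front /ɛ/, central /ɜ/, back —.
Every height has a back member except low-mid, where /ʌ/ would be expected.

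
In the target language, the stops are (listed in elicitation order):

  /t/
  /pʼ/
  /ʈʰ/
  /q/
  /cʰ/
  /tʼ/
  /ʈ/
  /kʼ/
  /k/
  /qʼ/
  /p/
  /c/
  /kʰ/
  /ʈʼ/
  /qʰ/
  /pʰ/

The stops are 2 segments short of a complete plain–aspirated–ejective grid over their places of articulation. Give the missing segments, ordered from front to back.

/tʰ/, /cʼ/

Plain: /p/ (bilabial), /t/ (alveolar), /ʈ/ (retroflex), /c/ (palatal), /k/ (velar), /q/ (uvular).
Aspirated: /pʰ/ (bilabial), /ʈʰ/ (retroflex), /cʰ/ (palatal), /kʰ/ (velar), /qʰ/ (uvular).
Ejective: /pʼ/ (bilabial), /tʼ/ (alveolar), /ʈʼ/ (retroflex), /kʼ/ (velar), /qʼ/ (uvular).
Gaps, from front to back: alveolar lacks aspirated (/tʰ/); palatal lacks ejective (/cʼ/).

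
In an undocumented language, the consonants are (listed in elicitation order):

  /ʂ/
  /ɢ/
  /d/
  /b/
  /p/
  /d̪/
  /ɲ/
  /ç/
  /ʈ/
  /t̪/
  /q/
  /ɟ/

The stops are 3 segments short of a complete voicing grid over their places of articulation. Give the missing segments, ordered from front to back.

place of articulation  voiceless  voiced  
bilabial          p         b       
dental            t̪        d̪      
alveolar          —         d       
retroflex         ʈ         —       
palatal           —         ɟ       
uvular            q         ɢ       
Gaps, from front to back: alveolar lacks voiceless (/t/); retroflex lacks voiced (/ɖ/); palatal lacks voiceless (/c/).

/t/, /ɖ/, /c/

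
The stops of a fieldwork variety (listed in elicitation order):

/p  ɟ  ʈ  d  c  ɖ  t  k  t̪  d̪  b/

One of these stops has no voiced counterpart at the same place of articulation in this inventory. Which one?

/k/

Bilabial: /p/ ~ /b/
Dental: /t̪/ ~ /d̪/
Alveolar: /t/ ~ /d/
Retroflex: /ʈ/ ~ /ɖ/
Palatal: /c/ ~ /ɟ/
Velar: only /k/ (voiceless); no voiced partner.
So /k/ is the unpaired segment.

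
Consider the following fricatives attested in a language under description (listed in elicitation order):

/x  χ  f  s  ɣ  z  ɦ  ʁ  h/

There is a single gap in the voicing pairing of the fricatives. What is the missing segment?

Voiceless: /f/ (labiodental), /s/ (alveolar), /x/ (velar), /χ/ (uvular), /h/ (glottal).
Voiced: /z/ (alveolar), /ɣ/ (velar), /ʁ/ (uvular), /ɦ/ (glottal).
The labiodental row has no voiced member, so the gap is the voiced labiodental fricative /v/.

/v/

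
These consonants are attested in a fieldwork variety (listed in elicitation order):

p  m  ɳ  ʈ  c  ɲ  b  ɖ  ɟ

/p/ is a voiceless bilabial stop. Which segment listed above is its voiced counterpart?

The voiced counterpart is a voiced bilabial stop — in this inventory, /b/.

/b/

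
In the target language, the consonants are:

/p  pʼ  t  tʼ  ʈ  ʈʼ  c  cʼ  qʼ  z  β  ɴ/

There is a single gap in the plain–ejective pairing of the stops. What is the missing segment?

/q/

Plain: /p/ (bilabial), /t/ (alveolar), /ʈ/ (retroflex), /c/ (palatal).
Ejective: /pʼ/ (bilabial), /tʼ/ (alveolar), /ʈʼ/ (retroflex), /cʼ/ (palatal), /qʼ/ (uvular).
The uvular row has no plain member, so the gap is the plain uvular stop /q/.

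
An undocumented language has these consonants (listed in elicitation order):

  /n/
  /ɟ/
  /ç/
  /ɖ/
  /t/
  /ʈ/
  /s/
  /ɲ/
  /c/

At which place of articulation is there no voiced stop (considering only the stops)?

place of articulation  voiceless  voiced  
alveolar          t         —       
retroflex         ʈ         ɖ       
palatal           c         ɟ       
Every place of articulation has a voiced member except alveolar, where /d/ would be expected.

alveolar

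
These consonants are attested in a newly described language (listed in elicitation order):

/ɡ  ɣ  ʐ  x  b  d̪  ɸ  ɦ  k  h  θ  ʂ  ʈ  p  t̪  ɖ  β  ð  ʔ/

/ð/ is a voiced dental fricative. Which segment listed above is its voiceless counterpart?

The voiceless counterpart is a voiceless dental fricative — in this inventory, /θ/.

/θ/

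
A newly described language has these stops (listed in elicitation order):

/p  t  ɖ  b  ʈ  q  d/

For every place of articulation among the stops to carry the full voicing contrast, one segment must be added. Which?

/ɢ/

Voiceless: /p/ (bilabial), /t/ (alveolar), /ʈ/ (retroflex), /q/ (uvular).
Voiced: /b/ (bilabial), /d/ (alveolar), /ɖ/ (retroflex).
The uvular row has no voiced member, so the gap is the voiced uvular stop /ɢ/.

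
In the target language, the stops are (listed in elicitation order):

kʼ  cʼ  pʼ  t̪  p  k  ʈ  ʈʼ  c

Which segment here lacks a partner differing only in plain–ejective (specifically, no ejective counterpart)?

Bilabial: /p/ ~ /pʼ/
Retroflex: /ʈ/ ~ /ʈʼ/
Palatal: /c/ ~ /cʼ/
Velar: /k/ ~ /kʼ/
Dental: only /t̪/ (plain); no ejective partner.
So /t̪/ is the unpaired segment.

/t̪/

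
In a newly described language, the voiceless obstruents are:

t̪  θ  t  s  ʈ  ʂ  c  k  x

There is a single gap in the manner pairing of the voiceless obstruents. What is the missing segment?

/ç/

place of articulation  stop      fricative
dental            t̪        θ       
alveolar          t         s       
retroflex         ʈ         ʂ       
palatal           c         —       
velar             k         x       
The palatal row has no fricative member, so the gap is the palatal fricative /ç/.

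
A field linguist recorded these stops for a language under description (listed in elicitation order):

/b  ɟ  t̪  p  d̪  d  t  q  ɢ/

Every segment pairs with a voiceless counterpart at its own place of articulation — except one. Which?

Bilabial: /p/ ~ /b/
Dental: /t̪/ ~ /d̪/
Alveolar: /t/ ~ /d/
Uvular: /q/ ~ /ɢ/
Palatal: only /ɟ/ (voiced); no voiceless partner.
So /ɟ/ is the unpaired segment.

/ɟ/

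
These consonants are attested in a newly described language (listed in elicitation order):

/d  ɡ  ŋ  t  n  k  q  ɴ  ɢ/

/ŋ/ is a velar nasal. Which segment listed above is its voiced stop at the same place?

The voiced stop at the same place is a voiced velar stop — in this inventory, /ɡ/.

/ɡ/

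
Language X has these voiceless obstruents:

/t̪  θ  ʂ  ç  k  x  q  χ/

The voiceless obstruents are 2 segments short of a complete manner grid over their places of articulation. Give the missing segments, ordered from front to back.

/ʈ/, /c/

place of articulation  stop      fricative
dental            t̪        θ       
retroflex         —         ʂ       
palatal           —         ç       
velar             k         x       
uvular            q         χ       
Gaps, from front to back: retroflex lacks stop (/ʈ/); palatal lacks stop (/c/).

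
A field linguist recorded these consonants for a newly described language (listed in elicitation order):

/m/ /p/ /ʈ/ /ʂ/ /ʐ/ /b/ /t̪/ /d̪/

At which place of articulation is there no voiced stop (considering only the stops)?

bilabial: voiceless /p/, voiced /b/.
dental: voiceless /t̪/, voiced /d̪/.
retroflex: voiceless /ʈ/, voiced —.
Every place of articulation has a voiced member except retroflex, where /ɖ/ would be expected.

retroflex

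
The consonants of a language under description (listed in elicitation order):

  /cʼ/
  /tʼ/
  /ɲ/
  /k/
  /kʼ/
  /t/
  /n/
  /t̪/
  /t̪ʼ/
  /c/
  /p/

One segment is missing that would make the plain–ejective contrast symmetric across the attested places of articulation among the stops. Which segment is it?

/pʼ/

Plain: /p/ (bilabial), /t̪/ (dental), /t/ (alveolar), /c/ (palatal), /k/ (velar).
Ejective: /t̪ʼ/ (dental), /tʼ/ (alveolar), /cʼ/ (palatal), /kʼ/ (velar).
The bilabial row has no ejective member, so the gap is the ejective bilabial stop /pʼ/.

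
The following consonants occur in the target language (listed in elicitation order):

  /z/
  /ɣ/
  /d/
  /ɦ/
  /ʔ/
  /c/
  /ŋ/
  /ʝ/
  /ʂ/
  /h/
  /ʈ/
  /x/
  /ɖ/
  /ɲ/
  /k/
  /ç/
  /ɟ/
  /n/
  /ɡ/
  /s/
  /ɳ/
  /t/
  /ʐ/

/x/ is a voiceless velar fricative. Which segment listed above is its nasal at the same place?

/ŋ/

The nasal at the same place is a velar nasal — in this inventory, /ŋ/.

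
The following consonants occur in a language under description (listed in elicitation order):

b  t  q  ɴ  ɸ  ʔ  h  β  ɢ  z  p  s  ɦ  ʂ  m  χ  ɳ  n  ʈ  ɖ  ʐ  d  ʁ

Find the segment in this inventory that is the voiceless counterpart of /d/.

/d/ is a voiced alveolar stop.
The voiceless counterpart is a voiceless alveolar stop — in this inventory, /t/.

/t/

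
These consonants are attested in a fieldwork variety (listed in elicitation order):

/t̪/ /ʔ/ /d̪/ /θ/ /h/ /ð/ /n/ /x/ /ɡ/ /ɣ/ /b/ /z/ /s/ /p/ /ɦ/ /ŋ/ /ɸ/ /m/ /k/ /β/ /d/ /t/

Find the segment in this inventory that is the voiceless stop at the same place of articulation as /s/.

/t/

/s/ is a voiceless alveolar fricative.
The voiceless stop at the same place is a voiceless alveolar stop — in this inventory, /t/.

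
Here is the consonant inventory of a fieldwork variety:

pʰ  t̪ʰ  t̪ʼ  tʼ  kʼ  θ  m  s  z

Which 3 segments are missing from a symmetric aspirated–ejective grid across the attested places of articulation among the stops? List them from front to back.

/pʼ/, /tʰ/, /kʰ/

Aspirated: /pʰ/ (bilabial), /t̪ʰ/ (dental).
Ejective: /t̪ʼ/ (dental), /tʼ/ (alveolar), /kʼ/ (velar).
Gaps, from front to back: bilabial lacks ejective (/pʼ/); alveolar lacks aspirated (/tʰ/); velar lacks aspirated (/kʰ/).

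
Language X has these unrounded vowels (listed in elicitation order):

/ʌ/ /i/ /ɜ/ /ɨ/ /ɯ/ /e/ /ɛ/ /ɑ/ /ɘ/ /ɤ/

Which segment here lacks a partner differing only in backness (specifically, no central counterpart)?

/ɑ/

High: /i/ ~ /ɨ/ ~ /ɯ/
High-mid: /e/ ~ /ɘ/ ~ /ɤ/
Low-mid: /ɛ/ ~ /ɜ/ ~ /ʌ/
Low: only /ɑ/ (back); no central partner.
So /ɑ/ is the unpaired segment.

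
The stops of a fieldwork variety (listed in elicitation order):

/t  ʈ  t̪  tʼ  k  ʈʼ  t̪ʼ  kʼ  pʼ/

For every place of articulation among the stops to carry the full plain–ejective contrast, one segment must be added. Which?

place of articulation  plain     ejective
bilabial          —         pʼ      
dental            t̪        t̪ʼ     
alveolar          t         tʼ      
retroflex         ʈ         ʈʼ      
velar             k         kʼ      
The bilabial row has no plain member, so the gap is the plain bilabial stop /p/.

/p/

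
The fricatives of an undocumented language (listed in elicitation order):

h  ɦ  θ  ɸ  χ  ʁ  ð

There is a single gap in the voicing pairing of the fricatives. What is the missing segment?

bilabial: voiceless /ɸ/, voiced —.
dental: voiceless /θ/, voiced /ð/.
uvular: voiceless /χ/, voiced /ʁ/.
glottal: voiceless /h/, voiced /ɦ/.
The bilabial row has no voiced member, so the gap is the voiced bilabial fricative /β/.

/β/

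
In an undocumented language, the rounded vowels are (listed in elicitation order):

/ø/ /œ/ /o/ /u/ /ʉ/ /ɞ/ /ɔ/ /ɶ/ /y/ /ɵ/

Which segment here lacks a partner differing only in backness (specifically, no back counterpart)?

/ɶ/

High: /y/ ~ /ʉ/ ~ /u/
High-mid: /ø/ ~ /ɵ/ ~ /o/
Low-mid: /œ/ ~ /ɞ/ ~ /ɔ/
Low: only /ɶ/ (front); no back partner.
So /ɶ/ is the unpaired segment.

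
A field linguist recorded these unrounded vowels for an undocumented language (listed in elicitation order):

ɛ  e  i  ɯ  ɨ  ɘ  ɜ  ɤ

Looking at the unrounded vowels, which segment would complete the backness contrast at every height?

/ʌ/

height            front     central   back    
high              i         ɨ         ɯ       
high-mid          e         ɘ         ɤ       
low-mid           ɛ         ɜ         —       
The low-mid row has no back member, so the gap is the low-mid back unrounded vowel /ʌ/.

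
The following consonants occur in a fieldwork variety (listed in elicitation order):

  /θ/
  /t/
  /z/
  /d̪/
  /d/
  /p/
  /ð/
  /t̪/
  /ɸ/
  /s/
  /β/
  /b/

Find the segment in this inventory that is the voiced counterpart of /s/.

/s/ is a voiceless alveolar fricative.
The voiced counterpart is a voiced alveolar fricative — in this inventory, /z/.

/z/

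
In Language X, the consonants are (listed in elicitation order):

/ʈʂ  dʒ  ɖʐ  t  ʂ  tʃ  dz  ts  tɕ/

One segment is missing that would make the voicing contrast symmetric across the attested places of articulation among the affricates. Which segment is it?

Voiceless: /ts/ (alveolar), /tʃ/ (postalveolar), /ʈʂ/ (retroflex), /tɕ/ (alveolo-palatal).
Voiced: /dz/ (alveolar), /dʒ/ (postalveolar), /ɖʐ/ (retroflex).
The alveolo-palatal row has no voiced member, so the gap is the voiced alveolo-palatal affricate /dʑ/.

/dʑ/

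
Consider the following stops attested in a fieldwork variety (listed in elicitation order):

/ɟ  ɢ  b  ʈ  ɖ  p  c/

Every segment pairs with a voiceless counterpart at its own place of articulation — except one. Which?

Bilabial: /p/ ~ /b/
Retroflex: /ʈ/ ~ /ɖ/
Palatal: /c/ ~ /ɟ/
Uvular: only /ɢ/ (voiced); no voiceless partner.
So /ɢ/ is the unpaired segment.

/ɢ/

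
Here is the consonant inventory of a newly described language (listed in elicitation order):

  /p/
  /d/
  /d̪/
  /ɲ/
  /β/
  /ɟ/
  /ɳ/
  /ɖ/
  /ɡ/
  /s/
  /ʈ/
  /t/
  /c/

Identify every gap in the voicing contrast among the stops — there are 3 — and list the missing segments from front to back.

/b/, /t̪/, /k/

place of articulation  voiceless  voiced  
bilabial          p         —       
dental            —         d̪      
alveolar          t         d       
retroflex         ʈ         ɖ       
palatal           c         ɟ       
velar             —         ɡ       
Gaps, from front to back: bilabial lacks voiced (/b/); dental lacks voiceless (/t̪/); velar lacks voiceless (/k/).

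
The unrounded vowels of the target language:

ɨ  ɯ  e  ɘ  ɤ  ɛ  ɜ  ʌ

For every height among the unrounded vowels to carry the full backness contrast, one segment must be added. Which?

/i/

high: front —, central /ɨ/, back /ɯ/.
high-mid: front /e/, central /ɘ/, back /ɤ/.
low-mid: front /ɛ/, central /ɜ/, back /ʌ/.
The high row has no front member, so the gap is the high front unrounded vowel /i/.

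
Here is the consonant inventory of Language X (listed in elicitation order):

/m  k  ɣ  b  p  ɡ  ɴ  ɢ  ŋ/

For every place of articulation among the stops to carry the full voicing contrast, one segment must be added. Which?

/q/

place of articulation  voiceless  voiced  
bilabial          p         b       
velar             k         ɡ       
uvular            —         ɢ       
The uvular row has no voiceless member, so the gap is the voiceless uvular stop /q/.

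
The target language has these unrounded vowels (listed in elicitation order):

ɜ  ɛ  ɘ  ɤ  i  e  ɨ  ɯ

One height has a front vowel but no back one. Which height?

high: front /i/, central /ɨ/, back /ɯ/.
high-mid: front /e/, central /ɘ/, back /ɤ/.
low-mid: front /ɛ/, central /ɜ/, back —.
Every height has a back member except low-mid, where /ʌ/ would be expected.

low-mid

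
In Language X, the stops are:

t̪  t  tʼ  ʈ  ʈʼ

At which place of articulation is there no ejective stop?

dental

Plain: /t̪/ (dental), /t/ (alveolar), /ʈ/ (retroflex).
Ejective: /tʼ/ (alveolar), /ʈʼ/ (retroflex).
Every place of articulation has an ejective member except dental, where /t̪ʼ/ would be expected.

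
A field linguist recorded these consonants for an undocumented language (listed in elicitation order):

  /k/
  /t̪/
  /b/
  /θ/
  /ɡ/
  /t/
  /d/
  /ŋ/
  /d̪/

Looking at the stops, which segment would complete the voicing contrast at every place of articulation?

/p/

bilabial: voiceless —, voiced /b/.
dental: voiceless /t̪/, voiced /d̪/.
alveolar: voiceless /t/, voiced /d/.
velar: voiceless /k/, voiced /ɡ/.
The bilabial row has no voiceless member, so the gap is the voiceless bilabial stop /p/.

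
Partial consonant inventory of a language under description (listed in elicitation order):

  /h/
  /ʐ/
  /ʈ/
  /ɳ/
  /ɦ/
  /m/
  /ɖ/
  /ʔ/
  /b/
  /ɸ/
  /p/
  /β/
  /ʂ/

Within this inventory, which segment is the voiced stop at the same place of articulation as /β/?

/β/ is a voiced bilabial fricative.
The voiced stop at the same place is a voiced bilabial stop — in this inventory, /b/.

/b/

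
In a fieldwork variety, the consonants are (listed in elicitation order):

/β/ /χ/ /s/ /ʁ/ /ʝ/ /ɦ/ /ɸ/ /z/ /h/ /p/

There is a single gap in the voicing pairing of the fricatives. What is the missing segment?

/ç/

Voiceless: /ɸ/ (bilabial), /s/ (alveolar), /χ/ (uvular), /h/ (glottal).
Voiced: /β/ (bilabial), /z/ (alveolar), /ʝ/ (palatal), /ʁ/ (uvular), /ɦ/ (glottal).
The palatal row has no voiceless member, so the gap is the voiceless palatal fricative /ç/.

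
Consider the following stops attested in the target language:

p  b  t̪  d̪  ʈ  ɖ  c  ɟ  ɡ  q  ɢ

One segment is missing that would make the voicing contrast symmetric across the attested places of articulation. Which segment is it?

place of articulation  voiceless  voiced  
bilabial          p         b       
dental            t̪        d̪      
retroflex         ʈ         ɖ       
palatal           c         ɟ       
velar             —         ɡ       
uvular            q         ɢ       
The velar row has no voiceless member, so the gap is the voiceless velar stop /k/.

/k/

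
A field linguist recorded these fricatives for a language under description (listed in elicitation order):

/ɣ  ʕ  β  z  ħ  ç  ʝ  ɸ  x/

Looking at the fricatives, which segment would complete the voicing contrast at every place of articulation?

bilabial: voiceless /ɸ/, voiced /β/.
alveolar: voiceless —, voiced /z/.
palatal: voiceless /ç/, voiced /ʝ/.
velar: voiceless /x/, voiced /ɣ/.
pharyngeal: voiceless /ħ/, voiced /ʕ/.
The alveolar row has no voiceless member, so the gap is the voiceless alveolar fricative /s/.

/s/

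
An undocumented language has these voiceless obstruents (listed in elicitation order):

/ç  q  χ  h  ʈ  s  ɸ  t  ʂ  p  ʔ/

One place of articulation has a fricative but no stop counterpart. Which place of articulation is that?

bilabial: stop /p/, fricative /ɸ/.
alveolar: stop /t/, fricative /s/.
retroflex: stop /ʈ/, fricative /ʂ/.
palatal: stop —, fricative /ç/.
uvular: stop /q/, fricative /χ/.
glottal: stop /ʔ/, fricative /h/.
Every place of articulation has a stop member except palatal, where /c/ would be expected.

palatal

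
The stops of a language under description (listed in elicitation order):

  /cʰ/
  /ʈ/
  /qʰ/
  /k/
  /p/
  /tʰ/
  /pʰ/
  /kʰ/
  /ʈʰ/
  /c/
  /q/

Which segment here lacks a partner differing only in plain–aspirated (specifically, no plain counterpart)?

/tʰ/

Bilabial: /p/ ~ /pʰ/
Retroflex: /ʈ/ ~ /ʈʰ/
Palatal: /c/ ~ /cʰ/
Velar: /k/ ~ /kʰ/
Uvular: /q/ ~ /qʰ/
Alveolar: only /tʰ/ (aspirated); no plain partner.
So /tʰ/ is the unpaired segment.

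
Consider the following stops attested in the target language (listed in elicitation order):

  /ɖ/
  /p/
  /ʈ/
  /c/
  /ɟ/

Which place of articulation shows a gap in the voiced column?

place of articulation  voiceless  voiced  
bilabial          p         —       
retroflex         ʈ         ɖ       
palatal           c         ɟ       
Every place of articulation has a voiced member except bilabial, where /b/ would be expected.

bilabial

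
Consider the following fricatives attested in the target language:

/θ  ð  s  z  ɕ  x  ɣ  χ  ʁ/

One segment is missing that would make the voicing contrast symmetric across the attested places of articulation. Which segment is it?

/ʑ/

place of articulation  voiceless  voiced  
dental            θ         ð       
alveolar          s         z       
alveolo-palatal   ɕ         —       
velar             x         ɣ       
uvular            χ         ʁ       
The alveolo-palatal row has no voiced member, so the gap is the voiced alveolo-palatal fricative /ʑ/.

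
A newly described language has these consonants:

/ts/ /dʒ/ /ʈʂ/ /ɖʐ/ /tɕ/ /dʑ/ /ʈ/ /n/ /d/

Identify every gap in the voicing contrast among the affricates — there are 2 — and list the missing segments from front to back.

alveolar: voiceless /ts/, voiced —.
postalveolar: voiceless —, voiced /dʒ/.
retroflex: voiceless /ʈʂ/, voiced /ɖʐ/.
alveolo-palatal: voiceless /tɕ/, voiced /dʑ/.
Gaps, from front to back: alveolar lacks voiced (/dz/); postalveolar lacks voiceless (/tʃ/).

/dz/, /tʃ/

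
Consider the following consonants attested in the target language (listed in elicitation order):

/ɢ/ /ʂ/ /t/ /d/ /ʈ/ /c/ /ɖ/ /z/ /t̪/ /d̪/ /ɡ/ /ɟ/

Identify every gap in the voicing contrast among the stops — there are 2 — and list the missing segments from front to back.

dental: voiceless /t̪/, voiced /d̪/.
alveolar: voiceless /t/, voiced /d/.
retroflex: voiceless /ʈ/, voiced /ɖ/.
palatal: voiceless /c/, voiced /ɟ/.
velar: voiceless —, voiced /ɡ/.
uvular: voiceless —, voiced /ɢ/.
Gaps, from front to back: velar lacks voiceless (/k/); uvular lacks voiceless (/q/).

/k/, /q/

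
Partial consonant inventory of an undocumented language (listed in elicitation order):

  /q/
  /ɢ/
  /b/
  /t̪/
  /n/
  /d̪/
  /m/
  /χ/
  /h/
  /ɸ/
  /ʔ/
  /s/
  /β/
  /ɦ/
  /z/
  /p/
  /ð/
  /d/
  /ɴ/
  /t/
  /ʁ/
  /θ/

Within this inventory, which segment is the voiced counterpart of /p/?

/p/ is a voiceless bilabial stop.
The voiced counterpart is a voiced bilabial stop — in this inventory, /b/.

/b/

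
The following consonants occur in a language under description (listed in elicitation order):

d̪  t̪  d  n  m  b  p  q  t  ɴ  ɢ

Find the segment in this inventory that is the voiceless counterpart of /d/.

/d/ is a voiced alveolar stop.
The voiceless counterpart is a voiceless alveolar stop — in this inventory, /t/.

/t/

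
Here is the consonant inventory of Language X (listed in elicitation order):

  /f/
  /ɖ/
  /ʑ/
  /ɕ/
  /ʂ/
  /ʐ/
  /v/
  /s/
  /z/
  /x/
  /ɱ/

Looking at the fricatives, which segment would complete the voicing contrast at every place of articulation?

/ɣ/

labiodental: voiceless /f/, voiced /v/.
alveolar: voiceless /s/, voiced /z/.
retroflex: voiceless /ʂ/, voiced /ʐ/.
alveolo-palatal: voiceless /ɕ/, voiced /ʑ/.
velar: voiceless /x/, voiced —.
The velar row has no voiced member, so the gap is the voiced velar fricative /ɣ/.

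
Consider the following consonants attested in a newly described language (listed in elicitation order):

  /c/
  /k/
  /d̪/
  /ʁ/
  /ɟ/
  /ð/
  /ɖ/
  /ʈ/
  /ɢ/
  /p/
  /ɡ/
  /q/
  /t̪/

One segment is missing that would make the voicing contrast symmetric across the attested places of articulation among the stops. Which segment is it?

bilabial: voiceless /p/, voiced —.
dental: voiceless /t̪/, voiced /d̪/.
retroflex: voiceless /ʈ/, voiced /ɖ/.
palatal: voiceless /c/, voiced /ɟ/.
velar: voiceless /k/, voiced /ɡ/.
uvular: voiceless /q/, voiced /ɢ/.
The bilabial row has no voiced member, so the gap is the voiced bilabial stop /b/.

/b/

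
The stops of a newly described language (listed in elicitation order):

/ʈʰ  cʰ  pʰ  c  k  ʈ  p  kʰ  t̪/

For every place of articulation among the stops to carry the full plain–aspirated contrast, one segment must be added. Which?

place of articulation  plain     aspirated
bilabial          p         pʰ      
dental            t̪        —       
retroflex         ʈ         ʈʰ      
palatal           c         cʰ      
velar             k         kʰ      
The dental row has no aspirated member, so the gap is the aspirated dental stop /t̪ʰ/.

/t̪ʰ/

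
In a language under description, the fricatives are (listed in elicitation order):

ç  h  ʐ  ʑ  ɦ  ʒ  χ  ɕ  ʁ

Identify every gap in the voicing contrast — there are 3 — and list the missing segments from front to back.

Voiceless: /ɕ/ (alveolo-palatal), /ç/ (palatal), /χ/ (uvular), /h/ (glottal).
Voiced: /ʒ/ (postalveolar), /ʐ/ (retroflex), /ʑ/ (alveolo-palatal), /ʁ/ (uvular), /ɦ/ (glottal).
Gaps, from front to back: postalveolar lacks voiceless (/ʃ/); retroflex lacks voiceless (/ʂ/); palatal lacks voiced (/ʝ/).

/ʃ/, /ʂ/, /ʝ/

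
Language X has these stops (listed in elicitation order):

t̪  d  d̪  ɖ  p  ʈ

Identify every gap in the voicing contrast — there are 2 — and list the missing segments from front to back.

/b/, /t/

place of articulation  voiceless  voiced  
bilabial          p         —       
dental            t̪        d̪      
alveolar          —         d       
retroflex         ʈ         ɖ       
Gaps, from front to back: bilabial lacks voiced (/b/); alveolar lacks voiceless (/t/).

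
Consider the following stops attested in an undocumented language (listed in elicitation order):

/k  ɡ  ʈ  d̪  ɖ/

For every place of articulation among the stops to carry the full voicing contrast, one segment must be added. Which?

place of articulation  voiceless  voiced  
dental            —         d̪      
retroflex         ʈ         ɖ       
velar             k         ɡ       
The dental row has no voiceless member, so the gap is the voiceless dental stop /t̪/.

/t̪/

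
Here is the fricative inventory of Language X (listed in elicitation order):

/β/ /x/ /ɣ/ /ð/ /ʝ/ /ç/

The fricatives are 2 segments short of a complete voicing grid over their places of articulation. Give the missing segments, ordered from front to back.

/ɸ/, /θ/

Voiceless: /ç/ (palatal), /x/ (velar).
Voiced: /β/ (bilabial), /ð/ (dental), /ʝ/ (palatal), /ɣ/ (velar).
Gaps, from front to back: bilabial lacks voiceless (/ɸ/); dental lacks voiceless (/θ/).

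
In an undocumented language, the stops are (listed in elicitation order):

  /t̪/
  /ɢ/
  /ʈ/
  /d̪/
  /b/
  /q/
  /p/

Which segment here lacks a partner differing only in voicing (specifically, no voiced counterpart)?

Bilabial: /p/ ~ /b/
Dental: /t̪/ ~ /d̪/
Uvular: /q/ ~ /ɢ/
Retroflex: only /ʈ/ (voiceless); no voiced partner.
So /ʈ/ is the unpaired segment.

/ʈ/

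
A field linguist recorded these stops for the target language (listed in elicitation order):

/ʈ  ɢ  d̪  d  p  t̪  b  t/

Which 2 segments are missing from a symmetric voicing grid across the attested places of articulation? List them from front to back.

Voiceless: /p/ (bilabial), /t̪/ (dental), /t/ (alveolar), /ʈ/ (retroflex).
Voiced: /b/ (bilabial), /d̪/ (dental), /d/ (alveolar), /ɢ/ (uvular).
Gaps, from front to back: retroflex lacks voiced (/ɖ/); uvular lacks voiceless (/q/).

/ɖ/, /q/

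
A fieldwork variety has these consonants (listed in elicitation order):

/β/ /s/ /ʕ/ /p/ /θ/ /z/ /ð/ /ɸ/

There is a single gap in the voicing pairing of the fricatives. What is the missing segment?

Voiceless: /ɸ/ (bilabial), /θ/ (dental), /s/ (alveolar).
Voiced: /β/ (bilabial), /ð/ (dental), /z/ (alveolar), /ʕ/ (pharyngeal).
The pharyngeal row has no voiceless member, so the gap is the voiceless pharyngeal fricative /ħ/.

/ħ/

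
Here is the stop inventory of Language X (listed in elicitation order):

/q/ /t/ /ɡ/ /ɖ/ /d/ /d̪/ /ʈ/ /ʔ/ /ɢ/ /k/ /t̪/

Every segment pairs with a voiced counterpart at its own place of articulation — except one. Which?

/ʔ/

Dental: /t̪/ ~ /d̪/
Alveolar: /t/ ~ /d/
Retroflex: /ʈ/ ~ /ɖ/
Velar: /k/ ~ /ɡ/
Uvular: /q/ ~ /ɢ/
Glottal: only /ʔ/ (voiceless); no voiced partner.
So /ʔ/ is the unpaired segment.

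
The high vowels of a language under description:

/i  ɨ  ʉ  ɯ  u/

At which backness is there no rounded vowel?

Unrounded: /i/ (front), /ɨ/ (central), /ɯ/ (back).
Rounded: /ʉ/ (central), /u/ (back).
Every backness has a rounded member except front, where /y/ would be expected.

front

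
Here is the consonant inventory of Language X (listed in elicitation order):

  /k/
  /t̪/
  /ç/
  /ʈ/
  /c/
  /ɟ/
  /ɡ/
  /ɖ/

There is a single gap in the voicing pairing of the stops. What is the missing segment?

/d̪/

Voiceless: /t̪/ (dental), /ʈ/ (retroflex), /c/ (palatal), /k/ (velar).
Voiced: /ɖ/ (retroflex), /ɟ/ (palatal), /ɡ/ (velar).
The dental row has no voiced member, so the gap is the voiced dental stop /d̪/.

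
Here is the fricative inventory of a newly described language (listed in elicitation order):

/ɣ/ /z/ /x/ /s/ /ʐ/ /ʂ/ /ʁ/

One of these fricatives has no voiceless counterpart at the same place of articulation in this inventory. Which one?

/ʁ/

Alveolar: /s/ ~ /z/
Retroflex: /ʂ/ ~ /ʐ/
Velar: /x/ ~ /ɣ/
Uvular: only /ʁ/ (voiced); no voiceless partner.
So /ʁ/ is the unpaired segment.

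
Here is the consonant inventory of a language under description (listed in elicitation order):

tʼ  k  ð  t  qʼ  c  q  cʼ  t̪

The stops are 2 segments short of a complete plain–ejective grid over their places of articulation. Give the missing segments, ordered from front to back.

/t̪ʼ/, /kʼ/

place of articulation  plain     ejective
dental            t̪        —       
alveolar          t         tʼ      
palatal           c         cʼ      
velar             k         —       
uvular            q         qʼ      
Gaps, from front to back: dental lacks ejective (/t̪ʼ/); velar lacks ejective (/kʼ/).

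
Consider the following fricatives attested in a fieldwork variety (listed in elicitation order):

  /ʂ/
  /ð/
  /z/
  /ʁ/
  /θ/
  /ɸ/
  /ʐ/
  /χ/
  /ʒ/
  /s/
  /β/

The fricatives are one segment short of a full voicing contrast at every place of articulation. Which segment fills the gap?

/ʃ/

Voiceless: /ɸ/ (bilabial), /θ/ (dental), /s/ (alveolar), /ʂ/ (retroflex), /χ/ (uvular).
Voiced: /β/ (bilabial), /ð/ (dental), /z/ (alveolar), /ʒ/ (postalveolar), /ʐ/ (retroflex), /ʁ/ (uvular).
The postalveolar row has no voiceless member, so the gap is the voiceless postalveolar fricative /ʃ/.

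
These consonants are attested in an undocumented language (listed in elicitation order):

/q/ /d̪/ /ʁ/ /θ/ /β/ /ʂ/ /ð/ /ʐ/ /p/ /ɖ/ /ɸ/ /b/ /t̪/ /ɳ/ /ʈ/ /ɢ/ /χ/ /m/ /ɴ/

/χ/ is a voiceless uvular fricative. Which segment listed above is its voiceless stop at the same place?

/q/

The voiceless stop at the same place is a voiceless uvular stop — in this inventory, /q/.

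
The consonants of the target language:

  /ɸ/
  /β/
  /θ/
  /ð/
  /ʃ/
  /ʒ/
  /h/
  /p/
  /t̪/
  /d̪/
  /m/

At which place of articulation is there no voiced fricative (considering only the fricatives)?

Voiceless: /ɸ/ (bilabial), /θ/ (dental), /ʃ/ (postalveolar), /h/ (glottal).
Voiced: /β/ (bilabial), /ð/ (dental), /ʒ/ (postalveolar).
Every place of articulation has a voiced member except glottal, where /ɦ/ would be expected.

glottal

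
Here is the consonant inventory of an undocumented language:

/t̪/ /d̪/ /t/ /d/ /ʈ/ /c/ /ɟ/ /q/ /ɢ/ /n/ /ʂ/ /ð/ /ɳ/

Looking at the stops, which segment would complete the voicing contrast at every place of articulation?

/ɖ/

dental: voiceless /t̪/, voiced /d̪/.
alveolar: voiceless /t/, voiced /d/.
retroflex: voiceless /ʈ/, voiced —.
palatal: voiceless /c/, voiced /ɟ/.
uvular: voiceless /q/, voiced /ɢ/.
The retroflex row has no voiced member, so the gap is the voiced retroflex stop /ɖ/.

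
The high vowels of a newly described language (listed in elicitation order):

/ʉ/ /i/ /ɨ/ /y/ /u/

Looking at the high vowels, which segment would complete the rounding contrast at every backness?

/ɯ/

front: unrounded /i/, rounded /y/.
central: unrounded /ɨ/, rounded /ʉ/.
back: unrounded —, rounded /u/.
The back row has no unrounded member, so the gap is the back unrounded vowel /ɯ/.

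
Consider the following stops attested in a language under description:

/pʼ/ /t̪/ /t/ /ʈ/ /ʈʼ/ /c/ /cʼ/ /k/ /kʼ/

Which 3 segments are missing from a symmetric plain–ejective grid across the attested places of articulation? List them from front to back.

Plain: /t̪/ (dental), /t/ (alveolar), /ʈ/ (retroflex), /c/ (palatal), /k/ (velar).
Ejective: /pʼ/ (bilabial), /ʈʼ/ (retroflex), /cʼ/ (palatal), /kʼ/ (velar).
Gaps, from front to back: bilabial lacks plain (/p/); dental lacks ejective (/t̪ʼ/); alveolar lacks ejective (/tʼ/).

/p/, /t̪ʼ/, /tʼ/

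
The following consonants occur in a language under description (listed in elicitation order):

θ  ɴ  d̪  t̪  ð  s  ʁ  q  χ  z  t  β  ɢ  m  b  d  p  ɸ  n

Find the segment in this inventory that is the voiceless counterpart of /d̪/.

/t̪/

/d̪/ is a voiced dental stop.
The voiceless counterpart is a voiceless dental stop — in this inventory, /t̪/.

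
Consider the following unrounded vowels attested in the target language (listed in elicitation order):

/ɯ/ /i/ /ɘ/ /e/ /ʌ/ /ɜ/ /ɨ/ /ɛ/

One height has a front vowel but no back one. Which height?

high: front /i/, central /ɨ/, back /ɯ/.
high-mid: front /e/, central /ɘ/, back —.
low-mid: front /ɛ/, central /ɜ/, back /ʌ/.
Every height has a back member except high-mid, where /ɤ/ would be expected.

high-mid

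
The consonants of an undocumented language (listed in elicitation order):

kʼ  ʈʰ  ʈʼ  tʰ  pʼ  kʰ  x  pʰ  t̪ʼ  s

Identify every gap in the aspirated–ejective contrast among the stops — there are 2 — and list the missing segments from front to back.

/t̪ʰ/, /tʼ/

place of articulation  aspirated  ejective
bilabial          pʰ        pʼ      
dental            —         t̪ʼ     
alveolar          tʰ        —       
retroflex         ʈʰ        ʈʼ      
velar             kʰ        kʼ      
Gaps, from front to back: dental lacks aspirated (/t̪ʰ/); alveolar lacks ejective (/tʼ/).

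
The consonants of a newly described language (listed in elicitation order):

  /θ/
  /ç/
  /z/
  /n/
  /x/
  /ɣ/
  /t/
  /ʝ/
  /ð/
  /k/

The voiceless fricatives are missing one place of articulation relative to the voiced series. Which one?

Voiceless: /θ/ (dental), /ç/ (palatal), /x/ (velar).
Voiced: /ð/ (dental), /z/ (alveolar), /ʝ/ (palatal), /ɣ/ (velar).
Every place of articulation has a voiceless member except alveolar, where /s/ would be expected.

alveolar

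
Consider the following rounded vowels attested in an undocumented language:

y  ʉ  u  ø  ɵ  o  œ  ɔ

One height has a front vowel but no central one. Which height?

low-mid

Front: /y/ (high), /ø/ (high-mid), /œ/ (low-mid).
Central: /ʉ/ (high), /ɵ/ (high-mid).
Back: /u/ (high), /o/ (high-mid), /ɔ/ (low-mid).
Every height has a central member except low-mid, where /ɞ/ would be expected.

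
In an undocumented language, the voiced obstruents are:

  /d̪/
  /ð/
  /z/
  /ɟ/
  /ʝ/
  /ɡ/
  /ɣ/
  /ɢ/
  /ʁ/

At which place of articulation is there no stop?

dental: stop /d̪/, fricative /ð/.
alveolar: stop —, fricative /z/.
palatal: stop /ɟ/, fricative /ʝ/.
velar: stop /ɡ/, fricative /ɣ/.
uvular: stop /ɢ/, fricative /ʁ/.
Every place of articulation has a stop member except alveolar, where /d/ would be expected.

alveolar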